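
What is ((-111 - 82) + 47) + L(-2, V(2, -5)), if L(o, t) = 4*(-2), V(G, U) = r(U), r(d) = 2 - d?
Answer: -154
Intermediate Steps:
V(G, U) = 2 - U
L(o, t) = -8
((-111 - 82) + 47) + L(-2, V(2, -5)) = ((-111 - 82) + 47) - 8 = (-193 + 47) - 8 = -146 - 8 = -154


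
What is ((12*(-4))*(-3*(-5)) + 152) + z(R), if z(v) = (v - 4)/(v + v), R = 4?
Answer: -568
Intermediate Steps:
z(v) = (-4 + v)/(2*v) (z(v) = (-4 + v)/((2*v)) = (-4 + v)*(1/(2*v)) = (-4 + v)/(2*v))
((12*(-4))*(-3*(-5)) + 152) + z(R) = ((12*(-4))*(-3*(-5)) + 152) + (½)*(-4 + 4)/4 = (-48*15 + 152) + (½)*(¼)*0 = (-720 + 152) + 0 = -568 + 0 = -568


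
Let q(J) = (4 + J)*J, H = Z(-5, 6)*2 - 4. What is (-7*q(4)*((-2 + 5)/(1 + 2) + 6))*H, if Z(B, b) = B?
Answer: 21952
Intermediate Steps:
H = -14 (H = -5*2 - 4 = -10 - 4 = -14)
q(J) = J*(4 + J)
(-7*q(4)*((-2 + 5)/(1 + 2) + 6))*H = -7*4*(4 + 4)*((-2 + 5)/(1 + 2) + 6)*(-14) = -7*4*8*(3/3 + 6)*(-14) = -224*(3*(⅓) + 6)*(-14) = -224*(1 + 6)*(-14) = -224*7*(-14) = -7*224*(-14) = -1568*(-14) = 21952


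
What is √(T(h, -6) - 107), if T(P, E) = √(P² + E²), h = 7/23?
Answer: √(-56603 + 23*√19093)/23 ≈ 10.049*I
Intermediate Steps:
h = 7/23 (h = 7*(1/23) = 7/23 ≈ 0.30435)
T(P, E) = √(E² + P²)
√(T(h, -6) - 107) = √(√((-6)² + (7/23)²) - 107) = √(√(36 + 49/529) - 107) = √(√(19093/529) - 107) = √(√19093/23 - 107) = √(-107 + √19093/23)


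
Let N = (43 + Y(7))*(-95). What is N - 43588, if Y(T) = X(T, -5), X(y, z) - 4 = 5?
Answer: -48528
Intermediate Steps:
X(y, z) = 9 (X(y, z) = 4 + 5 = 9)
Y(T) = 9
N = -4940 (N = (43 + 9)*(-95) = 52*(-95) = -4940)
N - 43588 = -4940 - 43588 = -48528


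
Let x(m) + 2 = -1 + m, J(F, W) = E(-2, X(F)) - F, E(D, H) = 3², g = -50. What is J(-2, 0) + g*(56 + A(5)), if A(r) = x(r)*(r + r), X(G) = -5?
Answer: -3789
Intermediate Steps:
E(D, H) = 9
J(F, W) = 9 - F
x(m) = -3 + m (x(m) = -2 + (-1 + m) = -3 + m)
A(r) = 2*r*(-3 + r) (A(r) = (-3 + r)*(r + r) = (-3 + r)*(2*r) = 2*r*(-3 + r))
J(-2, 0) + g*(56 + A(5)) = (9 - 1*(-2)) - 50*(56 + 2*5*(-3 + 5)) = (9 + 2) - 50*(56 + 2*5*2) = 11 - 50*(56 + 20) = 11 - 50*76 = 11 - 3800 = -3789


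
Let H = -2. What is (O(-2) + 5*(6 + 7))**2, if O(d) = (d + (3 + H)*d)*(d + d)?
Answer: 6561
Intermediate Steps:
O(d) = 4*d**2 (O(d) = (d + (3 - 2)*d)*(d + d) = (d + 1*d)*(2*d) = (d + d)*(2*d) = (2*d)*(2*d) = 4*d**2)
(O(-2) + 5*(6 + 7))**2 = (4*(-2)**2 + 5*(6 + 7))**2 = (4*4 + 5*13)**2 = (16 + 65)**2 = 81**2 = 6561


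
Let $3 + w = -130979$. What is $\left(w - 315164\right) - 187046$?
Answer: $-633192$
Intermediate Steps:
$w = -130982$ ($w = -3 - 130979 = -130982$)
$\left(w - 315164\right) - 187046 = \left(-130982 - 315164\right) - 187046 = -446146 - 187046 = -633192$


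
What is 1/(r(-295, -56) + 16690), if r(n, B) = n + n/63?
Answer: 63/1032590 ≈ 6.1012e-5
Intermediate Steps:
r(n, B) = 64*n/63 (r(n, B) = n + n*(1/63) = n + n/63 = 64*n/63)
1/(r(-295, -56) + 16690) = 1/((64/63)*(-295) + 16690) = 1/(-18880/63 + 16690) = 1/(1032590/63) = 63/1032590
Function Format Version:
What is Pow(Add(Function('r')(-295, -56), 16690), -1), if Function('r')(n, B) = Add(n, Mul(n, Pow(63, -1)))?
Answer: Rational(63, 1032590) ≈ 6.1012e-5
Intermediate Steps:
Function('r')(n, B) = Mul(Rational(64, 63), n) (Function('r')(n, B) = Add(n, Mul(n, Rational(1, 63))) = Add(n, Mul(Rational(1, 63), n)) = Mul(Rational(64, 63), n))
Pow(Add(Function('r')(-295, -56), 16690), -1) = Pow(Add(Mul(Rational(64, 63), -295), 16690), -1) = Pow(Add(Rational(-18880, 63), 16690), -1) = Pow(Rational(1032590, 63), -1) = Rational(63, 1032590)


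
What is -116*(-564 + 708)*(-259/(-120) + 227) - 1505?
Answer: -19146829/5 ≈ -3.8294e+6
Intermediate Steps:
-116*(-564 + 708)*(-259/(-120) + 227) - 1505 = -16704*(-259*(-1/120) + 227) - 1505 = -16704*(259/120 + 227) - 1505 = -16704*27499/120 - 1505 = -116*164994/5 - 1505 = -19139304/5 - 1505 = -19146829/5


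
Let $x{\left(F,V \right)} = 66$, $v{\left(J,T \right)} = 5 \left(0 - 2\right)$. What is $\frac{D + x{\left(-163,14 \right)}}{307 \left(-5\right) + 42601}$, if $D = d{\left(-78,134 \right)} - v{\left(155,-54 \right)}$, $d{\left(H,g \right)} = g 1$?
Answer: $\frac{105}{20533} \approx 0.0051137$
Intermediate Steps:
$d{\left(H,g \right)} = g$
$v{\left(J,T \right)} = -10$ ($v{\left(J,T \right)} = 5 \left(-2\right) = -10$)
$D = 144$ ($D = 134 - -10 = 134 + 10 = 144$)
$\frac{D + x{\left(-163,14 \right)}}{307 \left(-5\right) + 42601} = \frac{144 + 66}{307 \left(-5\right) + 42601} = \frac{210}{-1535 + 42601} = \frac{210}{41066} = 210 \cdot \frac{1}{41066} = \frac{105}{20533}$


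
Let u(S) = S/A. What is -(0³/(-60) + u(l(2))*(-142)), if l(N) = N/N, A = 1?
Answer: 142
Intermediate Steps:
l(N) = 1
u(S) = S (u(S) = S/1 = S*1 = S)
-(0³/(-60) + u(l(2))*(-142)) = -(0³/(-60) + 1*(-142)) = -(0*(-1/60) - 142) = -(0 - 142) = -1*(-142) = 142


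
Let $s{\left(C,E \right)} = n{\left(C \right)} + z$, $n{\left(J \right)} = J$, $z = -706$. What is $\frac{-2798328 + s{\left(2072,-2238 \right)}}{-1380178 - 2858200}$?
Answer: $\frac{1398481}{2119189} \approx 0.65991$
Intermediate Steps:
$s{\left(C,E \right)} = -706 + C$ ($s{\left(C,E \right)} = C - 706 = -706 + C$)
$\frac{-2798328 + s{\left(2072,-2238 \right)}}{-1380178 - 2858200} = \frac{-2798328 + \left(-706 + 2072\right)}{-1380178 - 2858200} = \frac{-2798328 + 1366}{-4238378} = \left(-2796962\right) \left(- \frac{1}{4238378}\right) = \frac{1398481}{2119189}$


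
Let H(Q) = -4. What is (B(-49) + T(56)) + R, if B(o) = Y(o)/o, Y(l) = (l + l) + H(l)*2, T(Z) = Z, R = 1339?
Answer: 68461/49 ≈ 1397.2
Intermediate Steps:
Y(l) = -8 + 2*l (Y(l) = (l + l) - 4*2 = 2*l - 8 = -8 + 2*l)
B(o) = (-8 + 2*o)/o
(B(-49) + T(56)) + R = ((2 - 8/(-49)) + 56) + 1339 = ((2 - 8*(-1/49)) + 56) + 1339 = ((2 + 8/49) + 56) + 1339 = (106/49 + 56) + 1339 = 2850/49 + 1339 = 68461/49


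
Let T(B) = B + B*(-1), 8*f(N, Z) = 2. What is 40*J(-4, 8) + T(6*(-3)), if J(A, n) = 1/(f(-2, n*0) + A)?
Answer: -32/3 ≈ -10.667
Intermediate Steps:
f(N, Z) = ¼ (f(N, Z) = (⅛)*2 = ¼)
J(A, n) = 1/(¼ + A)
T(B) = 0 (T(B) = B - B = 0)
40*J(-4, 8) + T(6*(-3)) = 40*(4/(1 + 4*(-4))) + 0 = 40*(4/(1 - 16)) + 0 = 40*(4/(-15)) + 0 = 40*(4*(-1/15)) + 0 = 40*(-4/15) + 0 = -32/3 + 0 = -32/3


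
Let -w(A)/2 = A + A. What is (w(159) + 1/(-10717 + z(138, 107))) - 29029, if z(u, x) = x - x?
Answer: -317919806/10717 ≈ -29665.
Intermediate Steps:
w(A) = -4*A (w(A) = -2*(A + A) = -4*A)
z(u, x) = 0
(w(159) + 1/(-10717 + z(138, 107))) - 29029 = (-4*159 + 1/(-10717 + 0)) - 29029 = (-636 + 1/(-10717)) - 29029 = (-636 - 1/10717) - 29029 = -6816013/10717 - 29029 = -317919806/10717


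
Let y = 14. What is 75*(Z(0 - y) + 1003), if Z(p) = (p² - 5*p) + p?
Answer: 94125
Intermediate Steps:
Z(p) = p² - 4*p
75*(Z(0 - y) + 1003) = 75*((0 - 1*14)*(-4 + (0 - 1*14)) + 1003) = 75*((0 - 14)*(-4 + (0 - 14)) + 1003) = 75*(-14*(-4 - 14) + 1003) = 75*(-14*(-18) + 1003) = 75*(252 + 1003) = 75*1255 = 94125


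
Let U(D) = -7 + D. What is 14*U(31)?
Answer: 336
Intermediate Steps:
14*U(31) = 14*(-7 + 31) = 14*24 = 336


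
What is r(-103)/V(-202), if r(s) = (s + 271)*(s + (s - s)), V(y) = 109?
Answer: -17304/109 ≈ -158.75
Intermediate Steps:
r(s) = s*(271 + s) (r(s) = (271 + s)*(s + 0) = (271 + s)*s = s*(271 + s))
r(-103)/V(-202) = -103*(271 - 103)/109 = -103*168*(1/109) = -17304*1/109 = -17304/109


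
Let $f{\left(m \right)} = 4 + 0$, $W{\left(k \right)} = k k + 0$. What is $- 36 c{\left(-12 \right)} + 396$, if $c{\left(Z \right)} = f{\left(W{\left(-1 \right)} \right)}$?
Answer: $252$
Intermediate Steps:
$W{\left(k \right)} = k^{2}$ ($W{\left(k \right)} = k^{2} + 0 = k^{2}$)
$f{\left(m \right)} = 4$
$c{\left(Z \right)} = 4$
$- 36 c{\left(-12 \right)} + 396 = \left(-36\right) 4 + 396 = -144 + 396 = 252$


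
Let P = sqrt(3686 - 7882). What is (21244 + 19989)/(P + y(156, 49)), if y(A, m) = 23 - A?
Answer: -5483989/21885 - 82466*I*sqrt(1049)/21885 ≈ -250.58 - 122.04*I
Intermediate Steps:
P = 2*I*sqrt(1049) (P = sqrt(-4196) = 2*I*sqrt(1049) ≈ 64.776*I)
(21244 + 19989)/(P + y(156, 49)) = (21244 + 19989)/(2*I*sqrt(1049) + (23 - 1*156)) = 41233/(2*I*sqrt(1049) + (23 - 156)) = 41233/(2*I*sqrt(1049) - 133) = 41233/(-133 + 2*I*sqrt(1049))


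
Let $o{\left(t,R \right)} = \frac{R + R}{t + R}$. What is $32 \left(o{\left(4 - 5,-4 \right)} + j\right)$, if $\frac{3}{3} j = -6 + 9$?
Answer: $\frac{736}{5} \approx 147.2$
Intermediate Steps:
$o{\left(t,R \right)} = \frac{2 R}{R + t}$
$j = 3$ ($j = -6 + 9 = 3$)
$32 \left(o{\left(4 - 5,-4 \right)} + j\right) = 32 \left(2 \left(-4\right) \frac{1}{-4 + \left(4 - 5\right)} + 3\right) = 32 \left(2 \left(-4\right) \frac{1}{-4 - 1} + 3\right) = 32 \left(2 \left(-4\right) \frac{1}{-5} + 3\right) = 32 \left(2 \left(-4\right) \left(- \frac{1}{5}\right) + 3\right) = 32 \left(\frac{8}{5} + 3\right) = 32 \cdot \frac{23}{5} = \frac{736}{5}$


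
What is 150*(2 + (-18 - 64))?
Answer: -12000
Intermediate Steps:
150*(2 + (-18 - 64)) = 150*(2 - 82) = 150*(-80) = -12000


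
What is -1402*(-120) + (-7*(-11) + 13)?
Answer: 168330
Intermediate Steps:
-1402*(-120) + (-7*(-11) + 13) = 168240 + (77 + 13) = 168240 + 90 = 168330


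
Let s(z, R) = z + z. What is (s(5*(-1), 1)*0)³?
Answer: 0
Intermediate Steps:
s(z, R) = 2*z
(s(5*(-1), 1)*0)³ = ((2*(5*(-1)))*0)³ = ((2*(-5))*0)³ = (-10*0)³ = 0³ = 0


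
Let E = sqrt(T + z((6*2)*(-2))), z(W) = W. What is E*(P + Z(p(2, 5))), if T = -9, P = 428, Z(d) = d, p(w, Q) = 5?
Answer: 433*I*sqrt(33) ≈ 2487.4*I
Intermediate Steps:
E = I*sqrt(33) (E = sqrt(-9 + (6*2)*(-2)) = sqrt(-9 + 12*(-2)) = sqrt(-9 - 24) = sqrt(-33) = I*sqrt(33) ≈ 5.7446*I)
E*(P + Z(p(2, 5))) = (I*sqrt(33))*(428 + 5) = (I*sqrt(33))*433 = 433*I*sqrt(33)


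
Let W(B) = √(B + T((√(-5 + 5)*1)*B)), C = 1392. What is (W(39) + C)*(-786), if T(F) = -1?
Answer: -1094112 - 786*√38 ≈ -1.0990e+6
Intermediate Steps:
W(B) = √(-1 + B) (W(B) = √(B - 1) = √(-1 + B))
(W(39) + C)*(-786) = (√(-1 + 39) + 1392)*(-786) = (√38 + 1392)*(-786) = (1392 + √38)*(-786) = -1094112 - 786*√38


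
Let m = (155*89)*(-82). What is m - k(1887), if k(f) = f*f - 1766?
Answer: -4690193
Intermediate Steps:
m = -1131190 (m = 13795*(-82) = -1131190)
k(f) = -1766 + f² (k(f) = f² - 1766 = -1766 + f²)
m - k(1887) = -1131190 - (-1766 + 1887²) = -1131190 - (-1766 + 3560769) = -1131190 - 1*3559003 = -1131190 - 3559003 = -4690193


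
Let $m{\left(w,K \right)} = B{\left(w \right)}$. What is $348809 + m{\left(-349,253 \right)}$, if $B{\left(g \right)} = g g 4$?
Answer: $836013$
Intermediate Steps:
$B{\left(g \right)} = 4 g^{2}$ ($B{\left(g \right)} = g^{2} \cdot 4 = 4 g^{2}$)
$m{\left(w,K \right)} = 4 w^{2}$
$348809 + m{\left(-349,253 \right)} = 348809 + 4 \left(-349\right)^{2} = 348809 + 4 \cdot 121801 = 348809 + 487204 = 836013$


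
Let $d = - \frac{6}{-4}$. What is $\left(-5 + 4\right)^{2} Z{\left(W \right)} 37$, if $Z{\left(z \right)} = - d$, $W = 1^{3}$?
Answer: $- \frac{111}{2} \approx -55.5$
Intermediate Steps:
$d = \frac{3}{2}$ ($d = \left(-6\right) \left(- \frac{1}{4}\right) = \frac{3}{2} \approx 1.5$)
$W = 1$
$Z{\left(z \right)} = - \frac{3}{2}$ ($Z{\left(z \right)} = \left(-1\right) \frac{3}{2} = - \frac{3}{2}$)
$\left(-5 + 4\right)^{2} Z{\left(W \right)} 37 = \left(-5 + 4\right)^{2} \left(- \frac{3}{2}\right) 37 = \left(-1\right)^{2} \left(- \frac{3}{2}\right) 37 = 1 \left(- \frac{3}{2}\right) 37 = \left(- \frac{3}{2}\right) 37 = - \frac{111}{2}$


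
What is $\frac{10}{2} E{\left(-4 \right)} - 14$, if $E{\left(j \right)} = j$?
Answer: $-34$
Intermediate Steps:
$\frac{10}{2} E{\left(-4 \right)} - 14 = \frac{10}{2} \left(-4\right) - 14 = 10 \cdot \frac{1}{2} \left(-4\right) - 14 = 5 \left(-4\right) - 14 = -20 - 14 = -34$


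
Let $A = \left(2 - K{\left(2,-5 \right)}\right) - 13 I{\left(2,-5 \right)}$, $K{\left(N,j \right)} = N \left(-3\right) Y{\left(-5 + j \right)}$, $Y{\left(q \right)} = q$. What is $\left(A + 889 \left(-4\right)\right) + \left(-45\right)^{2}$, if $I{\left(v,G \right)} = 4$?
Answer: $-1641$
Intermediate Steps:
$K{\left(N,j \right)} = - 3 N \left(-5 + j\right)$ ($K{\left(N,j \right)} = N \left(-3\right) \left(-5 + j\right) = - 3 N \left(-5 + j\right)$)
$A = -110$ ($A = \left(2 - 3 \cdot 2 \left(5 - -5\right)\right) - 52 = \left(2 - 3 \cdot 2 \left(5 + 5\right)\right) - 52 = \left(2 - 3 \cdot 2 \cdot 10\right) - 52 = \left(2 - 60\right) - 52 = -58 - 52 = -110$)
$\left(A + 889 \left(-4\right)\right) + \left(-45\right)^{2} = \left(-110 + 889 \left(-4\right)\right) + \left(-45\right)^{2} = \left(-110 - 3556\right) + 2025 = -3666 + 2025 = -1641$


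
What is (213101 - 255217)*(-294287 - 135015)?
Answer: 18080483032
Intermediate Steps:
(213101 - 255217)*(-294287 - 135015) = -42116*(-429302) = 18080483032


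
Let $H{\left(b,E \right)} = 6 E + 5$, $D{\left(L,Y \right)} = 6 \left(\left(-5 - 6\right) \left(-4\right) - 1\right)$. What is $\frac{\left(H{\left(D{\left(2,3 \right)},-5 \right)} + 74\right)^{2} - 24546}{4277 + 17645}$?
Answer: $- \frac{22145}{21922} \approx -1.0102$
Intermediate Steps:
$D{\left(L,Y \right)} = 258$ ($D{\left(L,Y \right)} = 6 \left(\left(-5 - 6\right) \left(-4\right) - 1\right) = 6 \left(\left(-11\right) \left(-4\right) - 1\right) = 6 \left(44 - 1\right) = 6 \cdot 43 = 258$)
$H{\left(b,E \right)} = 5 + 6 E$
$\frac{\left(H{\left(D{\left(2,3 \right)},-5 \right)} + 74\right)^{2} - 24546}{4277 + 17645} = \frac{\left(\left(5 + 6 \left(-5\right)\right) + 74\right)^{2} - 24546}{4277 + 17645} = \frac{\left(\left(5 - 30\right) + 74\right)^{2} - 24546}{21922} = \left(\left(-25 + 74\right)^{2} - 24546\right) \frac{1}{21922} = \left(49^{2} - 24546\right) \frac{1}{21922} = \left(2401 - 24546\right) \frac{1}{21922} = \left(-22145\right) \frac{1}{21922} = - \frac{22145}{21922}$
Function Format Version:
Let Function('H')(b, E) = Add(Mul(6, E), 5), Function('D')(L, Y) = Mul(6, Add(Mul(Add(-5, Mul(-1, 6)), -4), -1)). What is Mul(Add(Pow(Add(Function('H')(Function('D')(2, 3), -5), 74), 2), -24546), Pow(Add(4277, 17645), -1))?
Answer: Rational(-22145, 21922) ≈ -1.0102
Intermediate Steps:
Function('D')(L, Y) = 258 (Function('D')(L, Y) = Mul(6, Add(Mul(Add(-5, -6), -4), -1)) = Mul(6, Add(Mul(-11, -4), -1)) = Mul(6, Add(44, -1)) = Mul(6, 43) = 258)
Function('H')(b, E) = Add(5, Mul(6, E))
Mul(Add(Pow(Add(Function('H')(Function('D')(2, 3), -5), 74), 2), -24546), Pow(Add(4277, 17645), -1)) = Mul(Add(Pow(Add(Add(5, Mul(6, -5)), 74), 2), -24546), Pow(Add(4277, 17645), -1)) = Mul(Add(Pow(Add(Add(5, -30), 74), 2), -24546), Pow(21922, -1)) = Mul(Add(Pow(Add(-25, 74), 2), -24546), Rational(1, 21922)) = Mul(Add(Pow(49, 2), -24546), Rational(1, 21922)) = Mul(Add(2401, -24546), Rational(1, 21922)) = Mul(-22145, Rational(1, 21922)) = Rational(-22145, 21922)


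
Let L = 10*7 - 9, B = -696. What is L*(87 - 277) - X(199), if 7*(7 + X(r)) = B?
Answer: -80385/7 ≈ -11484.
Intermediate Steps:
L = 61 (L = 70 - 9 = 61)
X(r) = -745/7 (X(r) = -7 + (⅐)*(-696) = -7 - 696/7 = -745/7)
L*(87 - 277) - X(199) = 61*(87 - 277) - 1*(-745/7) = 61*(-190) + 745/7 = -11590 + 745/7 = -80385/7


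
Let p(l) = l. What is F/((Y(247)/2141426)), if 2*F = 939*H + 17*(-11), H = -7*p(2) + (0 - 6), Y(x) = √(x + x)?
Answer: -1562170267*√494/38 ≈ -9.1371e+8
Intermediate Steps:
Y(x) = √2*√x (Y(x) = √(2*x) = √2*√x)
H = -20 (H = -7*2 + (0 - 6) = -14 - 6 = -20)
F = -18967/2 (F = (939*(-20) + 17*(-11))/2 = (-18780 - 187)/2 = (½)*(-18967) = -18967/2 ≈ -9483.5)
F/((Y(247)/2141426)) = -18967*1070713*√494/247/2 = -1562170267*√494/38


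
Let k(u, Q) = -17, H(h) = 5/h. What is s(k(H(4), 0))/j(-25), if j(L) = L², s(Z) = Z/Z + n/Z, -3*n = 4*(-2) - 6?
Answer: 37/31875 ≈ 0.0011608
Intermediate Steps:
n = 14/3 (n = -(4*(-2) - 6)/3 = -(-8 - 6)/3 = -⅓*(-14) = 14/3 ≈ 4.6667)
s(Z) = 1 + 14/(3*Z) (s(Z) = Z/Z + 14/(3*Z) = 1 + 14/(3*Z))
s(k(H(4), 0))/j(-25) = ((14/3 - 17)/(-17))/((-25)²) = -1/17*(-37/3)/625 = (37/51)*(1/625) = 37/31875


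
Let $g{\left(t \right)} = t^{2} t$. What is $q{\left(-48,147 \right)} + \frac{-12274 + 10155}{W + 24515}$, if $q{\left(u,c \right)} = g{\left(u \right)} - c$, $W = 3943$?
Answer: $- \frac{3151412581}{28458} \approx -1.1074 \cdot 10^{5}$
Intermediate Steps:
$g{\left(t \right)} = t^{3}$
$q{\left(u,c \right)} = u^{3} - c$
$q{\left(-48,147 \right)} + \frac{-12274 + 10155}{W + 24515} = \left(\left(-48\right)^{3} - 147\right) + \frac{-12274 + 10155}{3943 + 24515} = \left(-110592 - 147\right) - \frac{2119}{28458} = -110739 - \frac{2119}{28458} = - \frac{3151412581}{28458}$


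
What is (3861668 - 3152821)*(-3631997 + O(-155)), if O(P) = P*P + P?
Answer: -2557609999569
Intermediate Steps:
O(P) = P + P² (O(P) = P² + P = P + P²)
(3861668 - 3152821)*(-3631997 + O(-155)) = (3861668 - 3152821)*(-3631997 - 155*(1 - 155)) = 708847*(-3631997 - 155*(-154)) = 708847*(-3631997 + 23870) = 708847*(-3608127) = -2557609999569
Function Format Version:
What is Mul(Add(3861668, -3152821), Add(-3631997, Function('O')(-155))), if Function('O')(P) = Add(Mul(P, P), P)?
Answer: -2557609999569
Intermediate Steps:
Function('O')(P) = Add(P, Pow(P, 2)) (Function('O')(P) = Add(Pow(P, 2), P) = Add(P, Pow(P, 2)))
Mul(Add(3861668, -3152821), Add(-3631997, Function('O')(-155))) = Mul(Add(3861668, -3152821), Add(-3631997, Mul(-155, Add(1, -155)))) = Mul(708847, Add(-3631997, Mul(-155, -154))) = Mul(708847, Add(-3631997, 23870)) = Mul(708847, -3608127) = -2557609999569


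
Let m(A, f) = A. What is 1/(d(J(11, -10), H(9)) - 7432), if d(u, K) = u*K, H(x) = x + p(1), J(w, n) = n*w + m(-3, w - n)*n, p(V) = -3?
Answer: -1/7912 ≈ -0.00012639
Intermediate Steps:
J(w, n) = -3*n + n*w (J(w, n) = n*w - 3*n = -3*n + n*w)
H(x) = -3 + x (H(x) = x - 3 = -3 + x)
d(u, K) = K*u
1/(d(J(11, -10), H(9)) - 7432) = 1/((-3 + 9)*(-10*(-3 + 11)) - 7432) = 1/(6*(-10*8) - 7432) = 1/(6*(-80) - 7432) = 1/(-480 - 7432) = 1/(-7912) = -1/7912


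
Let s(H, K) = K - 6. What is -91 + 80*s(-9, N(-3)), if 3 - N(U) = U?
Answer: -91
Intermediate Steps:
N(U) = 3 - U
s(H, K) = -6 + K
-91 + 80*s(-9, N(-3)) = -91 + 80*(-6 + (3 - 1*(-3))) = -91 + 80*(-6 + (3 + 3)) = -91 + 80*(-6 + 6) = -91 + 80*0 = -91 + 0 = -91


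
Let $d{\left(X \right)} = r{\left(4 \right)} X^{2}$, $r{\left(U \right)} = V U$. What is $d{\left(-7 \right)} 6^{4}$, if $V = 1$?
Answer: $254016$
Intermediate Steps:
$r{\left(U \right)} = U$ ($r{\left(U \right)} = 1 U = U$)
$d{\left(X \right)} = 4 X^{2}$
$d{\left(-7 \right)} 6^{4} = 4 \left(-7\right)^{2} \cdot 6^{4} = 4 \cdot 49 \cdot 1296 = 196 \cdot 1296 = 254016$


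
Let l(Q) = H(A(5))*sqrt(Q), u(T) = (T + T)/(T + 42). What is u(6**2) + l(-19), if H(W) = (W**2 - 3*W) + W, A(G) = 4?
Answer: 12/13 + 8*I*sqrt(19) ≈ 0.92308 + 34.871*I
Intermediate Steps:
u(T) = 2*T/(42 + T) (u(T) = (2*T)/(42 + T) = 2*T/(42 + T))
H(W) = W**2 - 2*W
l(Q) = 8*sqrt(Q) (l(Q) = (4*(-2 + 4))*sqrt(Q) = (4*2)*sqrt(Q) = 8*sqrt(Q))
u(6**2) + l(-19) = 2*6**2/(42 + 6**2) + 8*sqrt(-19) = 2*36/(42 + 36) + 8*(I*sqrt(19)) = 2*36/78 + 8*I*sqrt(19) = 2*36*(1/78) + 8*I*sqrt(19) = 12/13 + 8*I*sqrt(19)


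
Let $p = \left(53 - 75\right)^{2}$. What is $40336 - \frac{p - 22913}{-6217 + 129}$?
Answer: $\frac{245543139}{6088} \approx 40332.0$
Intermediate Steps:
$p = 484$ ($p = \left(-22\right)^{2} = 484$)
$40336 - \frac{p - 22913}{-6217 + 129} = 40336 - \frac{484 - 22913}{-6217 + 129} = 40336 - - \frac{22429}{-6088} = 40336 - \left(-22429\right) \left(- \frac{1}{6088}\right) = 40336 - \frac{22429}{6088} = \frac{245543139}{6088}$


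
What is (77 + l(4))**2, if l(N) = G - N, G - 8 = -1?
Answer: 6400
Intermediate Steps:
G = 7 (G = 8 - 1 = 7)
l(N) = 7 - N
(77 + l(4))**2 = (77 + (7 - 1*4))**2 = (77 + (7 - 4))**2 = (77 + 3)**2 = 80**2 = 6400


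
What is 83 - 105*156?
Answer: -16297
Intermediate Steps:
83 - 105*156 = 83 - 16380 = -16297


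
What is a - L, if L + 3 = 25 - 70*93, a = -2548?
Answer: 3940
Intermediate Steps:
L = -6488 (L = -3 + (25 - 70*93) = -3 + (25 - 6510) = -3 - 6485 = -6488)
a - L = -2548 - 1*(-6488) = -2548 + 6488 = 3940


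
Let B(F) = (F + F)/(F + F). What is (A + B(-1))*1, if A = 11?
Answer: 12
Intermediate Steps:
B(F) = 1 (B(F) = (2*F)/((2*F)) = (2*F)*(1/(2*F)) = 1)
(A + B(-1))*1 = (11 + 1)*1 = 12*1 = 12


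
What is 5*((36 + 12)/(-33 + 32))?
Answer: -240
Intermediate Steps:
5*((36 + 12)/(-33 + 32)) = 5*(48/(-1)) = 5*(48*(-1)) = 5*(-48) = -240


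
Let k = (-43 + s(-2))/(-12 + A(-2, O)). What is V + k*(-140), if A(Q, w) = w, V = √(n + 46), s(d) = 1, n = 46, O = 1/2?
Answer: -11760/23 + 2*√23 ≈ -501.71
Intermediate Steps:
O = ½ ≈ 0.50000
V = 2*√23 (V = √(46 + 46) = √92 = 2*√23 ≈ 9.5917)
k = 84/23 (k = (-43 + 1)/(-12 + ½) = -42/(-23/2) = -42*(-2/23) = 84/23 ≈ 3.6522)
V + k*(-140) = 2*√23 + (84/23)*(-140) = 2*√23 - 11760/23 = -11760/23 + 2*√23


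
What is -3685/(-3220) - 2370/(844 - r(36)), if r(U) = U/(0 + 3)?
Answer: -114137/66976 ≈ -1.7041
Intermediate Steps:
r(U) = U/3
-3685/(-3220) - 2370/(844 - r(36)) = -3685/(-3220) - 2370/(844 - 36/3) = -3685*(-1/3220) - 2370/(844 - 1*12) = 737/644 - 2370/(844 - 12) = 737/644 - 2370/832 = 737/644 - 2370*1/832 = 737/644 - 1185/416 = -114137/66976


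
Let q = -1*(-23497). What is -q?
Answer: -23497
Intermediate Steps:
q = 23497
-q = -1*23497 = -23497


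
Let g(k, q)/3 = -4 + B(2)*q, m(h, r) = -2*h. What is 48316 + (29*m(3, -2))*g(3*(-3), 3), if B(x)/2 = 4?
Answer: 37876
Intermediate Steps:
B(x) = 8 (B(x) = 2*4 = 8)
g(k, q) = -12 + 24*q (g(k, q) = 3*(-4 + 8*q) = -12 + 24*q)
48316 + (29*m(3, -2))*g(3*(-3), 3) = 48316 + (29*(-2*3))*(-12 + 24*3) = 48316 + (29*(-6))*(-12 + 72) = 48316 - 174*60 = 48316 - 10440 = 37876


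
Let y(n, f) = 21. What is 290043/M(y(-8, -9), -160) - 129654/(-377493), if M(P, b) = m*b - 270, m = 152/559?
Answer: -20393914055247/22051882750 ≈ -924.82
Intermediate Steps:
m = 152/559 (m = 152*(1/559) = 152/559 ≈ 0.27191)
M(P, b) = -270 + 152*b/559 (M(P, b) = 152*b/559 - 270 = -270 + 152*b/559)
290043/M(y(-8, -9), -160) - 129654/(-377493) = 290043/(-270 + (152/559)*(-160)) - 129654/(-377493) = 290043/(-270 - 24320/559) - 129654*(-1/377493) = 290043/(-175250/559) + 43218/125831 = 290043*(-559/175250) + 43218/125831 = -162134037/175250 + 43218/125831 = -20393914055247/22051882750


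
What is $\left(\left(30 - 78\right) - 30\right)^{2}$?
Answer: $6084$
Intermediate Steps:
$\left(\left(30 - 78\right) - 30\right)^{2} = \left(-48 - 30\right)^{2} = \left(-78\right)^{2} = 6084$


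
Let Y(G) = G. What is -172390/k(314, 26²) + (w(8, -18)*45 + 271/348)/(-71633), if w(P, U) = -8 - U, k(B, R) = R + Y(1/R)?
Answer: -2905105216480727/11391652437468 ≈ -255.02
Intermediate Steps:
k(B, R) = R + 1/R
-172390/k(314, 26²) + (w(8, -18)*45 + 271/348)/(-71633) = -172390/(26² + 1/(26²)) + ((-8 - 1*(-18))*45 + 271/348)/(-71633) = -172390/(676 + 1/676) + ((-8 + 18)*45 + 271*(1/348))*(-1/71633) = -172390/(676 + 1/676) + (10*45 + 271/348)*(-1/71633) = -172390/456977/676 + (450 + 271/348)*(-1/71633) = -172390*676/456977 + (156871/348)*(-1/71633) = -116535640/456977 - 156871/24928284 = -2905105216480727/11391652437468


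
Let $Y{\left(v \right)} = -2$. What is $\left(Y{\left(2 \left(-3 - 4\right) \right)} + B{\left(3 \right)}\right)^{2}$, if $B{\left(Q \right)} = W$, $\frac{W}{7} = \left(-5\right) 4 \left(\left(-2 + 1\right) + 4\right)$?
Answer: $178084$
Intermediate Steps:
$W = -420$ ($W = 7 \left(-5\right) 4 \left(\left(-2 + 1\right) + 4\right) = 7 \left(- 20 \left(-1 + 4\right)\right) = 7 \left(\left(-20\right) 3\right) = 7 \left(-60\right) = -420$)
$B{\left(Q \right)} = -420$
$\left(Y{\left(2 \left(-3 - 4\right) \right)} + B{\left(3 \right)}\right)^{2} = \left(-2 - 420\right)^{2} = \left(-422\right)^{2} = 178084$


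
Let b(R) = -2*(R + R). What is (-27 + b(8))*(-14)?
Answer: 826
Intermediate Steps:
b(R) = -4*R
(-27 + b(8))*(-14) = (-27 - 4*8)*(-14) = (-27 - 32)*(-14) = -59*(-14) = 826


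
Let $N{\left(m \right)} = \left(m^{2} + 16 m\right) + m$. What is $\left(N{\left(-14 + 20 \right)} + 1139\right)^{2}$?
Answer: $1630729$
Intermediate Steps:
$N{\left(m \right)} = m^{2} + 17 m$
$\left(N{\left(-14 + 20 \right)} + 1139\right)^{2} = \left(\left(-14 + 20\right) \left(17 + \left(-14 + 20\right)\right) + 1139\right)^{2} = \left(6 \left(17 + 6\right) + 1139\right)^{2} = \left(6 \cdot 23 + 1139\right)^{2} = \left(138 + 1139\right)^{2} = 1277^{2} = 1630729$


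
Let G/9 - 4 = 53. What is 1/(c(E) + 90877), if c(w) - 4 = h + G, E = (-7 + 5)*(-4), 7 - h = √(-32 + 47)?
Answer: 30467/2784714262 + √15/8354142786 ≈ 1.0941e-5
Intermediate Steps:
G = 513 (G = 36 + 9*53 = 36 + 477 = 513)
h = 7 - √15 (h = 7 - √(-32 + 47) = 7 - √15 ≈ 3.1270)
E = 8 (E = -2*(-4) = 8)
c(w) = 524 - √15 (c(w) = 4 + ((7 - √15) + 513) = 4 + (520 - √15) = 524 - √15)
1/(c(E) + 90877) = 1/((524 - √15) + 90877) = 1/(91401 - √15)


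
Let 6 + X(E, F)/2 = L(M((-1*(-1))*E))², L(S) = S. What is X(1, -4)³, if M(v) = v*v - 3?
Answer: -64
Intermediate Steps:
M(v) = -3 + v² (M(v) = v² - 3 = -3 + v²)
X(E, F) = -12 + 2*(-3 + E²)² (X(E, F) = -12 + 2*(-3 + ((-1*(-1))*E)²)² = -12 + 2*(-3 + (1*E)²)² = -12 + 2*(-3 + E²)²)
X(1, -4)³ = (-12 + 2*(-3 + 1²)²)³ = (-12 + 2*(-3 + 1)²)³ = (-12 + 2*(-2)²)³ = (-12 + 2*4)³ = (-12 + 8)³ = (-4)³ = -64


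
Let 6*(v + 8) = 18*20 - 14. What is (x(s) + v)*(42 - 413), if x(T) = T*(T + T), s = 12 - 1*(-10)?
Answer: -1132663/3 ≈ -3.7755e+5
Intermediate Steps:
s = 22 (s = 12 + 10 = 22)
x(T) = 2*T² (x(T) = T*(2*T) = 2*T²)
v = 149/3 (v = -8 + (18*20 - 14)/6 = -8 + (360 - 14)/6 = -8 + (⅙)*346 = -8 + 173/3 = 149/3 ≈ 49.667)
(x(s) + v)*(42 - 413) = (2*22² + 149/3)*(42 - 413) = (2*484 + 149/3)*(-371) = (968 + 149/3)*(-371) = (3053/3)*(-371) = -1132663/3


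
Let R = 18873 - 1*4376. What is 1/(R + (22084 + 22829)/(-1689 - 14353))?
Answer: 16042/232515961 ≈ 6.8993e-5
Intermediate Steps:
R = 14497 (R = 18873 - 4376 = 14497)
1/(R + (22084 + 22829)/(-1689 - 14353)) = 1/(14497 + (22084 + 22829)/(-1689 - 14353)) = 1/(14497 + 44913/(-16042)) = 1/(14497 + 44913*(-1/16042)) = 1/(14497 - 44913/16042) = 1/(232515961/16042) = 16042/232515961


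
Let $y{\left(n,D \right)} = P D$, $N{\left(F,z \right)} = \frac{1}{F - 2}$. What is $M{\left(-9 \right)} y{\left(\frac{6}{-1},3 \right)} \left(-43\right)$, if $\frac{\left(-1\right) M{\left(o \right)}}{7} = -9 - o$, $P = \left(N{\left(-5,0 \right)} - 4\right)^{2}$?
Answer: $0$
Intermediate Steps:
$N{\left(F,z \right)} = \frac{1}{-2 + F}$
$P = \frac{841}{49}$ ($P = \left(\frac{1}{-2 - 5} - 4\right)^{2} = \left(\frac{1}{-7} - 4\right)^{2} = \left(- \frac{1}{7} - 4\right)^{2} = \left(- \frac{29}{7}\right)^{2} = \frac{841}{49} \approx 17.163$)
$y{\left(n,D \right)} = \frac{841 D}{49}$
$M{\left(o \right)} = 63 + 7 o$ ($M{\left(o \right)} = - 7 \left(-9 - o\right) = 63 + 7 o$)
$M{\left(-9 \right)} y{\left(\frac{6}{-1},3 \right)} \left(-43\right) = \left(63 + 7 \left(-9\right)\right) \frac{841}{49} \cdot 3 \left(-43\right) = \left(63 - 63\right) \frac{2523}{49} \left(-43\right) = 0 \cdot \frac{2523}{49} \left(-43\right) = 0 \left(-43\right) = 0$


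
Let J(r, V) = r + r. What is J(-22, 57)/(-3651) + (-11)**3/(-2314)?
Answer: 4961297/8448414 ≈ 0.58725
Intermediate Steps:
J(r, V) = 2*r
J(-22, 57)/(-3651) + (-11)**3/(-2314) = (2*(-22))/(-3651) + (-11)**3/(-2314) = -44*(-1/3651) - 1331*(-1/2314) = 44/3651 + 1331/2314 = 4961297/8448414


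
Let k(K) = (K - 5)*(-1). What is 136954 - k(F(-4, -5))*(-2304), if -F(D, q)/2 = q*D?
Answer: 240634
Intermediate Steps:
F(D, q) = -2*D*q (F(D, q) = -2*q*D = -2*D*q)
k(K) = 5 - K (k(K) = (-5 + K)*(-1) = 5 - K)
136954 - k(F(-4, -5))*(-2304) = 136954 - (5 - (-2)*(-4)*(-5))*(-2304) = 136954 - (5 - 1*(-40))*(-2304) = 136954 - (5 + 40)*(-2304) = 136954 - 45*(-2304) = 136954 - 1*(-103680) = 136954 + 103680 = 240634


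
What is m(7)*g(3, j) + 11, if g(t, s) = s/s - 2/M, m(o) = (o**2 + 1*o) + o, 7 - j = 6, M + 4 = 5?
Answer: -52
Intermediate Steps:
M = 1 (M = -4 + 5 = 1)
j = 1 (j = 7 - 1*6 = 7 - 6 = 1)
m(o) = o**2 + 2*o (m(o) = (o**2 + o) + o = (o + o**2) + o = o**2 + 2*o)
g(t, s) = -1 (g(t, s) = s/s - 2/1 = 1 - 2*1 = 1 - 2 = -1)
m(7)*g(3, j) + 11 = (7*(2 + 7))*(-1) + 11 = (7*9)*(-1) + 11 = 63*(-1) + 11 = -63 + 11 = -52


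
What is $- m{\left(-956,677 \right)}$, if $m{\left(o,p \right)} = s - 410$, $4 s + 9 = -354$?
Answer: $\frac{2003}{4} \approx 500.75$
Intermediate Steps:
$s = - \frac{363}{4}$ ($s = - \frac{9}{4} + \frac{1}{4} \left(-354\right) = - \frac{9}{4} - \frac{177}{2} = - \frac{363}{4} \approx -90.75$)
$m{\left(o,p \right)} = - \frac{2003}{4}$ ($m{\left(o,p \right)} = - \frac{363}{4} - 410 = - \frac{2003}{4}$)
$- m{\left(-956,677 \right)} = \left(-1\right) \left(- \frac{2003}{4}\right) = \frac{2003}{4}$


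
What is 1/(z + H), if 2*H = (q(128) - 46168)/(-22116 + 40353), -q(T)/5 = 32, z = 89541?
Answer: 18237/1632936053 ≈ 1.1168e-5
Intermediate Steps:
q(T) = -160 (q(T) = -5*32 = -160)
H = -23164/18237 (H = ((-160 - 46168)/(-22116 + 40353))/2 = (-46328/18237)/2 = (-46328*1/18237)/2 = (½)*(-46328/18237) = -23164/18237 ≈ -1.2702)
1/(z + H) = 1/(89541 - 23164/18237) = 1/(1632936053/18237) = 18237/1632936053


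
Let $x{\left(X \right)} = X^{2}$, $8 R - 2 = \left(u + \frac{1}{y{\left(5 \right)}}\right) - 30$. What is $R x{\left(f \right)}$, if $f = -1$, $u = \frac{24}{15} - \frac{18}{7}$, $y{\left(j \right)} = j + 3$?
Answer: $- \frac{8077}{2240} \approx -3.6058$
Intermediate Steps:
$y{\left(j \right)} = 3 + j$
$u = - \frac{34}{35}$ ($u = 24 \cdot \frac{1}{15} - \frac{18}{7} = \frac{8}{5} - \frac{18}{7} = - \frac{34}{35} \approx -0.97143$)
$R = - \frac{8077}{2240}$ ($R = \frac{1}{4} + \frac{\left(- \frac{34}{35} + \frac{1}{3 + 5}\right) - 30}{8} = \frac{1}{4} + \frac{\left(- \frac{34}{35} + \frac{1}{8}\right) - 30}{8} = \frac{1}{4} + \frac{- \frac{237}{280} - 30}{8} = \frac{1}{4} + \frac{1}{8} \left(- \frac{8637}{280}\right) = \frac{1}{4} - \frac{8637}{2240} = - \frac{8077}{2240} \approx -3.6058$)
$R x{\left(f \right)} = - \frac{8077 \left(-1\right)^{2}}{2240} = \left(- \frac{8077}{2240}\right) 1 = - \frac{8077}{2240}$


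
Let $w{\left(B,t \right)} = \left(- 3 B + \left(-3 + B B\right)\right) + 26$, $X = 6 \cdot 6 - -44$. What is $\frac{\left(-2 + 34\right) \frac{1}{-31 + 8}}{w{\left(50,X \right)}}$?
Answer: $- \frac{32}{54579} \approx -0.00058631$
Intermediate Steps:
$X = 80$ ($X = 36 + 44 = 80$)
$w{\left(B,t \right)} = 23 + B^{2} - 3 B$ ($w{\left(B,t \right)} = \left(- 3 B + \left(-3 + B^{2}\right)\right) + 26 = \left(-3 + B^{2} - 3 B\right) + 26 = 23 + B^{2} - 3 B$)
$\frac{\left(-2 + 34\right) \frac{1}{-31 + 8}}{w{\left(50,X \right)}} = \frac{\left(-2 + 34\right) \frac{1}{-31 + 8}}{23 + 50^{2} - 150} = \frac{32 \frac{1}{-23}}{23 + 2500 - 150} = \frac{32 \left(- \frac{1}{23}\right)}{2373} = \left(- \frac{32}{23}\right) \frac{1}{2373} = - \frac{32}{54579}$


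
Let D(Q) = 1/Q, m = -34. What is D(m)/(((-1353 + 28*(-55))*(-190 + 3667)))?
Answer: 1/342004674 ≈ 2.9239e-9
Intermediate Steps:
D(m)/(((-1353 + 28*(-55))*(-190 + 3667))) = 1/((-34)*(((-1353 + 28*(-55))*(-190 + 3667)))) = -1/(3477*(-1353 - 1540))/34 = -1/(34*((-2893*3477))) = -1/34/(-10058961) = -1/34*(-1/10058961) = 1/342004674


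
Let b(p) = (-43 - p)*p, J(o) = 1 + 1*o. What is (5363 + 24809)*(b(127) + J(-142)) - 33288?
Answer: -655701020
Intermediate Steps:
J(o) = 1 + o
b(p) = p*(-43 - p)
(5363 + 24809)*(b(127) + J(-142)) - 33288 = (5363 + 24809)*(-1*127*(43 + 127) + (1 - 142)) - 33288 = 30172*(-1*127*170 - 141) - 33288 = 30172*(-21590 - 141) - 33288 = 30172*(-21731) - 33288 = -655667732 - 33288 = -655701020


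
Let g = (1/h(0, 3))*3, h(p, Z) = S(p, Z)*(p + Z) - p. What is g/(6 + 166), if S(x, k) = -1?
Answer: -1/172 ≈ -0.0058140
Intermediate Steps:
h(p, Z) = -Z - 2*p (h(p, Z) = -(p + Z) - p = -(Z + p) - p = (-Z - p) - p = -Z - 2*p)
g = -1 (g = (1/(-1*3 - 2*0))*3 = (1/(-3 + 0))*3 = (1/(-3))*3 = -⅓*1*3 = -⅓*3 = -1)
g/(6 + 166) = -1/(6 + 166) = -1/172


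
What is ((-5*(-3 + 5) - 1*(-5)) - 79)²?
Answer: 7056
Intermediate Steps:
((-5*(-3 + 5) - 1*(-5)) - 79)² = ((-5*2 + 5) - 79)² = ((-10 + 5) - 79)² = (-5 - 79)² = (-84)² = 7056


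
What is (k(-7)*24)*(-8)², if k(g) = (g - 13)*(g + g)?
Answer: 430080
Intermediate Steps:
k(g) = 2*g*(-13 + g) (k(g) = (-13 + g)*(2*g) = 2*g*(-13 + g))
(k(-7)*24)*(-8)² = ((2*(-7)*(-13 - 7))*24)*(-8)² = ((2*(-7)*(-20))*24)*64 = (280*24)*64 = 6720*64 = 430080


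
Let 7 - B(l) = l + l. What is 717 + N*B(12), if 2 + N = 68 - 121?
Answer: 1652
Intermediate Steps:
B(l) = 7 - 2*l (B(l) = 7 - (l + l) = 7 - 2*l)
N = -55 (N = -2 + (68 - 121) = -2 - 53 = -55)
717 + N*B(12) = 717 - 55*(7 - 2*12) = 717 - 55*(7 - 24) = 717 - 55*(-17) = 717 + 935 = 1652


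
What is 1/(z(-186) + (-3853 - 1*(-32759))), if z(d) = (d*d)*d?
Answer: -1/6405950 ≈ -1.5610e-7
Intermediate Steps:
z(d) = d³ (z(d) = d²*d = d³)
1/(z(-186) + (-3853 - 1*(-32759))) = 1/((-186)³ + (-3853 - 1*(-32759))) = 1/(-6434856 + (-3853 + 32759)) = 1/(-6434856 + 28906) = 1/(-6405950) = -1/6405950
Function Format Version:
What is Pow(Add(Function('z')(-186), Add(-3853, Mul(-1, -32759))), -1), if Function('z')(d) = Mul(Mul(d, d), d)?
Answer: Rational(-1, 6405950) ≈ -1.5610e-7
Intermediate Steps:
Function('z')(d) = Pow(d, 3) (Function('z')(d) = Mul(Pow(d, 2), d) = Pow(d, 3))
Pow(Add(Function('z')(-186), Add(-3853, Mul(-1, -32759))), -1) = Pow(Add(Pow(-186, 3), Add(-3853, Mul(-1, -32759))), -1) = Pow(Add(-6434856, Add(-3853, 32759)), -1) = Pow(Add(-6434856, 28906), -1) = Pow(-6405950, -1) = Rational(-1, 6405950)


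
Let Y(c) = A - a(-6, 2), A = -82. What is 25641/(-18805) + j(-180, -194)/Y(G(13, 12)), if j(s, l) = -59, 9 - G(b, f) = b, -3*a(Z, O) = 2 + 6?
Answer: -2774073/4475590 ≈ -0.61982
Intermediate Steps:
a(Z, O) = -8/3 (a(Z, O) = -(2 + 6)/3 = -⅓*8 = -8/3)
G(b, f) = 9 - b
Y(c) = -238/3 (Y(c) = -82 - 1*(-8/3) = -82 + 8/3 = -238/3)
25641/(-18805) + j(-180, -194)/Y(G(13, 12)) = 25641/(-18805) - 59/(-238/3) = 25641*(-1/18805) - 59*(-3/238) = -25641/18805 + 177/238 = -2774073/4475590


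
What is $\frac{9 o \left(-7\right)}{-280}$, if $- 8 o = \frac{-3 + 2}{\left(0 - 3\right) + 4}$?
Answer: $\frac{9}{320} \approx 0.028125$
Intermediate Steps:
$o = \frac{1}{8}$ ($o = - \frac{\left(-3 + 2\right) \frac{1}{\left(0 - 3\right) + 4}}{8} = - \frac{\left(-1\right) \frac{1}{\left(0 - 3\right) + 4}}{8} = - \frac{\left(-1\right) \frac{1}{-3 + 4}}{8} = - \frac{\left(-1\right) 1^{-1}}{8} = - \frac{\left(-1\right) 1}{8} = \left(- \frac{1}{8}\right) \left(-1\right) = \frac{1}{8} \approx 0.125$)
$\frac{9 o \left(-7\right)}{-280} = \frac{9 \cdot \frac{1}{8} \left(-7\right)}{-280} = \frac{9}{8} \left(-7\right) \left(- \frac{1}{280}\right) = \left(- \frac{63}{8}\right) \left(- \frac{1}{280}\right) = \frac{9}{320}$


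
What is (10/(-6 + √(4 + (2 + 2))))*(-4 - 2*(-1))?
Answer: 30/7 + 10*√2/7 ≈ 6.3060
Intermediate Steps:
(10/(-6 + √(4 + (2 + 2))))*(-4 - 2*(-1)) = (10/(-6 + √(4 + 4)))*(-4 + 2) = (10/(-6 + √8))*(-2) = (10/(-6 + 2*√2))*(-2) = -20/(-6 + 2*√2)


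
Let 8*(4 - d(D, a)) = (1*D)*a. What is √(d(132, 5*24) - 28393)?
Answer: I*√30369 ≈ 174.27*I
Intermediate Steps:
d(D, a) = 4 - D*a/8 (d(D, a) = 4 - 1*D*a/8 = 4 - D*a/8)
√(d(132, 5*24) - 28393) = √((4 - ⅛*132*5*24) - 28393) = √((4 - ⅛*132*120) - 28393) = √((4 - 1980) - 28393) = √(-1976 - 28393) = √(-30369) = I*√30369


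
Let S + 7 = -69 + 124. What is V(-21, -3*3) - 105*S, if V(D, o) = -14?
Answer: -5054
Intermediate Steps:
S = 48 (S = -7 + (-69 + 124) = -7 + 55 = 48)
V(-21, -3*3) - 105*S = -14 - 105*48 = -14 - 5040 = -5054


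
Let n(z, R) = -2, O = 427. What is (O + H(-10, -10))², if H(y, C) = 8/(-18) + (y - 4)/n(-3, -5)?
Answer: 15225604/81 ≈ 1.8797e+5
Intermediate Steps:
H(y, C) = 14/9 - y/2 (H(y, C) = 8/(-18) + (y - 4)/(-2) = 8*(-1/18) + (-4 + y)*(-½) = -4/9 + (2 - y/2) = 14/9 - y/2)
(O + H(-10, -10))² = (427 + (14/9 - ½*(-10)))² = (427 + (14/9 + 5))² = (427 + 59/9)² = (3902/9)² = 15225604/81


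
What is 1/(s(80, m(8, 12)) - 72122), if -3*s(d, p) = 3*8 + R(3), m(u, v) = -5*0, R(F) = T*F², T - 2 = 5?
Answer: -1/72151 ≈ -1.3860e-5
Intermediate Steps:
T = 7 (T = 2 + 5 = 7)
R(F) = 7*F²
m(u, v) = 0
s(d, p) = -29 (s(d, p) = -(3*8 + 7*3²)/3 = -(24 + 7*9)/3 = -(24 + 63)/3 = -⅓*87 = -29)
1/(s(80, m(8, 12)) - 72122) = 1/(-29 - 72122) = 1/(-72151) = -1/72151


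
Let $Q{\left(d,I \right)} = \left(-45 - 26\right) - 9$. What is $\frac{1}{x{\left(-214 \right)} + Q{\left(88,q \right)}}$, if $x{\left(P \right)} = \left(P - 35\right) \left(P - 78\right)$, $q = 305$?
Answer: $\frac{1}{72628} \approx 1.3769 \cdot 10^{-5}$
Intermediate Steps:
$x{\left(P \right)} = \left(-78 + P\right) \left(-35 + P\right)$ ($x{\left(P \right)} = \left(-35 + P\right) \left(-78 + P\right) = \left(-78 + P\right) \left(-35 + P\right)$)
$Q{\left(d,I \right)} = -80$ ($Q{\left(d,I \right)} = \left(-45 - 26\right) - 9 = -71 - 9 = -80$)
$\frac{1}{x{\left(-214 \right)} + Q{\left(88,q \right)}} = \frac{1}{\left(2730 + \left(-214\right)^{2} - -24182\right) - 80} = \frac{1}{\left(2730 + 45796 + 24182\right) - 80} = \frac{1}{72708 - 80} = \frac{1}{72628}$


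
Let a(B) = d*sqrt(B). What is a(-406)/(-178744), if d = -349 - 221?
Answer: 285*I*sqrt(406)/89372 ≈ 0.064255*I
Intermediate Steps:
d = -570
a(B) = -570*sqrt(B)
a(-406)/(-178744) = -570*I*sqrt(406)/(-178744) = -570*I*sqrt(406)*(-1/178744) = 285*I*sqrt(406)/89372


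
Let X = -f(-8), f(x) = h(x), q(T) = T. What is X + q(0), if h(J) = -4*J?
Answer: -32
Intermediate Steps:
f(x) = -4*x
X = -32 (X = -(-4)*(-8) = -1*32 = -32)
X + q(0) = -32 + 0 = -32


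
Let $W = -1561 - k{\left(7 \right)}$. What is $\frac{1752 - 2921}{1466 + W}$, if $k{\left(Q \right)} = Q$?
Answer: $\frac{1169}{102} \approx 11.461$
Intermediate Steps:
$W = -1568$ ($W = -1561 - 7 = -1568$)
$\frac{1752 - 2921}{1466 + W} = \frac{1752 - 2921}{1466 - 1568} = - \frac{1169}{-102} = \left(-1169\right) \left(- \frac{1}{102}\right) = \frac{1169}{102}$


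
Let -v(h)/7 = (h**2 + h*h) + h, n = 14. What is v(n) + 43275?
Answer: 40433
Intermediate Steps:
v(h) = -14*h**2 - 7*h (v(h) = -7*((h**2 + h*h) + h) = -7*((h**2 + h**2) + h) = -7*(2*h**2 + h) = -7*(h + 2*h**2) = -14*h**2 - 7*h)
v(n) + 43275 = -7*14*(1 + 2*14) + 43275 = -7*14*(1 + 28) + 43275 = -7*14*29 + 43275 = -2842 + 43275 = 40433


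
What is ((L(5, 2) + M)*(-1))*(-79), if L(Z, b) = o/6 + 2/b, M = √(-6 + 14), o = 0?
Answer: 79 + 158*√2 ≈ 302.45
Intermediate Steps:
M = 2*√2 (M = √8 = 2*√2 ≈ 2.8284)
L(Z, b) = 2/b (L(Z, b) = 0/6 + 2/b = 0*(⅙) + 2/b = 0 + 2/b = 2/b)
((L(5, 2) + M)*(-1))*(-79) = ((2/2 + 2*√2)*(-1))*(-79) = ((2*(½) + 2*√2)*(-1))*(-79) = ((1 + 2*√2)*(-1))*(-79) = (-1 - 2*√2)*(-79) = 79 + 158*√2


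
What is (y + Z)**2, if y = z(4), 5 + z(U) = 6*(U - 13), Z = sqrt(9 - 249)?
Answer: 3241 - 472*I*sqrt(15) ≈ 3241.0 - 1828.0*I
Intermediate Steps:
Z = 4*I*sqrt(15) (Z = sqrt(-240) = 4*I*sqrt(15) ≈ 15.492*I)
z(U) = -83 + 6*U (z(U) = -5 + 6*(U - 13) = -5 + 6*(-13 + U) = -5 + (-78 + 6*U) = -83 + 6*U)
y = -59 (y = -83 + 6*4 = -83 + 24 = -59)
(y + Z)**2 = (-59 + 4*I*sqrt(15))**2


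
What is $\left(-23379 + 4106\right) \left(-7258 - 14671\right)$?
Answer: $422637617$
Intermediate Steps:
$\left(-23379 + 4106\right) \left(-7258 - 14671\right) = \left(-19273\right) \left(-21929\right) = 422637617$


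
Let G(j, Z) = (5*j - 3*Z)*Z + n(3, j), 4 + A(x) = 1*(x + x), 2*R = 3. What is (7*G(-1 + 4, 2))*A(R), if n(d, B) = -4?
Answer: -98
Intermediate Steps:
R = 3/2 (R = (½)*3 = 3/2 ≈ 1.5000)
A(x) = -4 + 2*x (A(x) = -4 + 1*(x + x) = -4 + 1*(2*x) = -4 + 2*x)
G(j, Z) = -4 + Z*(-3*Z + 5*j) (G(j, Z) = (5*j - 3*Z)*Z - 4 = (-3*Z + 5*j)*Z - 4 = Z*(-3*Z + 5*j) - 4 = -4 + Z*(-3*Z + 5*j))
(7*G(-1 + 4, 2))*A(R) = (7*(-4 - 3*2² + 5*2*(-1 + 4)))*(-4 + 2*(3/2)) = (7*(-4 - 3*4 + 5*2*3))*(-4 + 3) = (7*(-4 - 12 + 30))*(-1) = (7*14)*(-1) = 98*(-1) = -98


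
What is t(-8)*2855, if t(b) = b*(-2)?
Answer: 45680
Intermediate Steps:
t(b) = -2*b
t(-8)*2855 = -2*(-8)*2855 = 16*2855 = 45680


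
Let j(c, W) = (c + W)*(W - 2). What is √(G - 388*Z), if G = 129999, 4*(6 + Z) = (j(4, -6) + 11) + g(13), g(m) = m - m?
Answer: 6*√3603 ≈ 360.15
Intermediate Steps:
g(m) = 0
j(c, W) = (-2 + W)*(W + c) (j(c, W) = (W + c)*(-2 + W) = (-2 + W)*(W + c))
Z = ¾ (Z = -6 + ((((-6)² - 2*(-6) - 2*4 - 6*4) + 11) + 0)/4 = -6 + (((36 + 12 - 8 - 24) + 11) + 0)/4 = -6 + ((16 + 11) + 0)/4 = -6 + (27 + 0)/4 = -6 + (¼)*27 = -6 + 27/4 = ¾ ≈ 0.75000)
√(G - 388*Z) = √(129999 - 388*¾) = √(129999 - 291) = √129708 = 6*√3603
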